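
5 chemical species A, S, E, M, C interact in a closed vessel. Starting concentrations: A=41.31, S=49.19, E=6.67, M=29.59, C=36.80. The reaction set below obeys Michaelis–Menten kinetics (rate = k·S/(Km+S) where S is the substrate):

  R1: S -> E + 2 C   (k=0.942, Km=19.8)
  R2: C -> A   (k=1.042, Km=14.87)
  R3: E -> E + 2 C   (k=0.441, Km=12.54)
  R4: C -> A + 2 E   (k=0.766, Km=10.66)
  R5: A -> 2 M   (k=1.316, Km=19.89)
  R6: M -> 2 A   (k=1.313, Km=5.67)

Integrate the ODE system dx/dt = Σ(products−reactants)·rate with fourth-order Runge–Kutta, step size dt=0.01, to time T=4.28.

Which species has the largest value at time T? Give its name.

Dominant species at T: A

RK4 with dt=0.01: 428 steps to T=4.28. Trajectory (selected grid times):
t=0.00: A=41.31 S=49.19 E=6.67 M=29.59 C=36.80
t=0.48: A=42.58 S=48.87 E=7.56 M=29.92 C=36.96
t=0.95: A=43.83 S=48.55 E=8.44 M=30.25 C=37.12
t=1.43: A=45.09 S=48.23 E=9.33 M=30.59 C=37.29
t=1.90: A=46.34 S=47.92 E=10.20 M=30.93 C=37.47
t=2.38: A=47.60 S=47.60 E=11.10 M=31.28 C=37.66
t=2.85: A=48.84 S=47.29 E=11.97 M=31.64 C=37.85
t=3.33: A=50.11 S=46.97 E=12.86 M=32.00 C=38.05
t=3.80: A=51.35 S=46.66 E=13.74 M=32.37 C=38.25
t=4.28: A=52.61 S=46.34 E=14.63 M=32.74 C=38.46
At T=4.28: A=52.61 S=46.34 E=14.63 M=32.74 C=38.46; the largest is A.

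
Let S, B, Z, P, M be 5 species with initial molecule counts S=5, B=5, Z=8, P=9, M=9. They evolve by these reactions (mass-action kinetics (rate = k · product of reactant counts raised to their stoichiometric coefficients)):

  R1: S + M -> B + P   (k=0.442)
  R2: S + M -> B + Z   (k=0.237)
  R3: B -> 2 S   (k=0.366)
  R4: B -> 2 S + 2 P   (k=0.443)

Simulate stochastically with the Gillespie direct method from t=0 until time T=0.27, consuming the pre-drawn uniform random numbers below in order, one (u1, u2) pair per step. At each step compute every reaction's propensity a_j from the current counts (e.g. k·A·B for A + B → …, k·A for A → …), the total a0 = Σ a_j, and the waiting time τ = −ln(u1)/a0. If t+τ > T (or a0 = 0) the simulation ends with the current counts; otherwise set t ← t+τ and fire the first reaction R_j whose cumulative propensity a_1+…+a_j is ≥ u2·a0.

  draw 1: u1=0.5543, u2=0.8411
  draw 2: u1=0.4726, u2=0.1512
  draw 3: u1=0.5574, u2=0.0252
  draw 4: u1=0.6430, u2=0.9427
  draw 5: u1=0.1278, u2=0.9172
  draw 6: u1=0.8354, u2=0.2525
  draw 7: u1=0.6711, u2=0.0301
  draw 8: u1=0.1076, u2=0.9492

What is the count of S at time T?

S at T = 4

t=0.000: S=5 B=5 Z=8 P=9 M=9
Draw 1: a1=19.890, a2=10.665, a3=1.830, a4=2.215, a0=34.600; τ=−ln(0.5543)/34.600=0.017 → t=0.017; u2·a0=0.8411·34.600=29.102; a1=19.890 < 29.102 ≤ a1+a2=30.555 → R2 fires; S=4 B=6 Z=9 P=9 M=8
Draw 2: a1=14.144, a2=7.584, a3=2.196, a4=2.658, a0=26.582; τ=−ln(0.4726)/26.582=0.028 → t=0.045; u2·a0=0.1512·26.582=4.019 ≤ a1=14.144 → R1 fires; S=3 B=7 Z=9 P=10 M=7
Draw 3: a1=9.282, a2=4.977, a3=2.562, a4=3.101, a0=19.922; τ=−ln(0.5574)/19.922=0.029 → t=0.075; u2·a0=0.0252·19.922=0.502 ≤ a1=9.282 → R1 fires; S=2 B=8 Z=9 P=11 M=6
Draw 4: a1=5.304, a2=2.844, a3=2.928, a4=3.544, a0=14.620; τ=−ln(0.6430)/14.620=0.030 → t=0.105; u2·a0=0.9427·14.620=13.782; a1+…+a3=11.076 < 13.782 ≤ a1+…+a4=14.620 → R4 fires; S=4 B=7 Z=9 P=13 M=6
Draw 5: a1=10.608, a2=5.688, a3=2.562, a4=3.101, a0=21.959; τ=−ln(0.1278)/21.959=0.094 → t=0.198; u2·a0=0.9172·21.959=20.141; a1+…+a3=18.858 < 20.141 ≤ a1+…+a4=21.959 → R4 fires; S=6 B=6 Z=9 P=15 M=6
Draw 6: a1=15.912, a2=8.532, a3=2.196, a4=2.658, a0=29.298; τ=−ln(0.8354)/29.298=0.006 → t=0.205; u2·a0=0.2525·29.298=7.398 ≤ a1=15.912 → R1 fires; S=5 B=7 Z=9 P=16 M=5
Draw 7: a1=11.050, a2=5.925, a3=2.562, a4=3.101, a0=22.638; τ=−ln(0.6711)/22.638=0.018 → t=0.222; u2·a0=0.0301·22.638=0.681 ≤ a1=11.050 → R1 fires; S=4 B=8 Z=9 P=17 M=4
Draw 8: a1=7.072, a2=3.792, a3=2.928, a4=3.544, a0=17.336; τ=−ln(0.1076)/17.336=0.129 → t=0.351 > T=0.27: stop.
Read off S at T=0.27: 4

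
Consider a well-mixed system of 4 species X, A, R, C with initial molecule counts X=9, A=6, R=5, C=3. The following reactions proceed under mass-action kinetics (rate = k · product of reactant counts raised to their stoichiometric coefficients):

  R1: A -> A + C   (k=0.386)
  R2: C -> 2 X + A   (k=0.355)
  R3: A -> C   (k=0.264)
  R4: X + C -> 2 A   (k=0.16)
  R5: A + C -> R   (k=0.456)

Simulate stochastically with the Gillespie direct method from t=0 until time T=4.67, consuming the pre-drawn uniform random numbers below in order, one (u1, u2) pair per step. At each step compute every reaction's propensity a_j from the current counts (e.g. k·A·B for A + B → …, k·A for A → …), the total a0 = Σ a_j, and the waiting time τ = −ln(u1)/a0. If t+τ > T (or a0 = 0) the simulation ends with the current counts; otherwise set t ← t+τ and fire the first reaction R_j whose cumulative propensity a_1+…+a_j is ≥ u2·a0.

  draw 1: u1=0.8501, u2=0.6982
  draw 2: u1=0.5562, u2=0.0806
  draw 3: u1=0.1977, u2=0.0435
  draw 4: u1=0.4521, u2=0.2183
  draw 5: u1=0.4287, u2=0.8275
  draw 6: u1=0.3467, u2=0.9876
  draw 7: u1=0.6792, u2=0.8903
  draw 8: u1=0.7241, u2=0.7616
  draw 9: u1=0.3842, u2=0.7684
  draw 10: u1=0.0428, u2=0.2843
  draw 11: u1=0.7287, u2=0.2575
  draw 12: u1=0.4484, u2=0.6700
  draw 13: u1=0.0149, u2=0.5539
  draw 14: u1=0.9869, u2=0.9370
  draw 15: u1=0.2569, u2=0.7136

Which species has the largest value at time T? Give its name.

Dominant species at T: R

t=0.000: X=9 A=6 R=5 C=3
Draw 1: a1=2.316, a2=1.065, a3=1.584, a4=4.320, a5=8.208, a0=17.493; τ=−ln(0.8501)/17.493=0.009 → t=0.009; u2·a0=0.6982·17.493=12.214; a1+…+a4=9.285 < 12.214 ≤ a1+…+a5=17.493 → R5 fires; X=9 A=5 R=6 C=2
Draw 2: a1=1.930, a2=0.710, a3=1.320, a4=2.880, a5=4.560, a0=11.400; τ=−ln(0.5562)/11.400=0.051 → t=0.061; u2·a0=0.0806·11.400=0.919 ≤ a1=1.930 → R1 fires; X=9 A=5 R=6 C=3
Draw 3: a1=1.930, a2=1.065, a3=1.320, a4=4.320, a5=6.840, a0=15.475; τ=−ln(0.1977)/15.475=0.105 → t=0.165; u2·a0=0.0435·15.475=0.673 ≤ a1=1.930 → R1 fires; X=9 A=5 R=6 C=4
Draw 4: a1=1.930, a2=1.420, a3=1.320, a4=5.760, a5=9.120, a0=19.550; τ=−ln(0.4521)/19.550=0.041 → t=0.206; u2·a0=0.2183·19.550=4.268; a1+a2=3.350 < 4.268 ≤ a1+…+a3=4.670 → R3 fires; X=9 A=4 R=6 C=5
Draw 5: a1=1.544, a2=1.775, a3=1.056, a4=7.200, a5=9.120, a0=20.695; τ=−ln(0.4287)/20.695=0.041 → t=0.247; u2·a0=0.8275·20.695=17.125; a1+…+a4=11.575 < 17.125 ≤ a1+…+a5=20.695 → R5 fires; X=9 A=3 R=7 C=4
Draw 6: a1=1.158, a2=1.420, a3=0.792, a4=5.760, a5=5.472, a0=14.602; τ=−ln(0.3467)/14.602=0.073 → t=0.320; u2·a0=0.9876·14.602=14.421; a1+…+a4=9.130 < 14.421 ≤ a1+…+a5=14.602 → R5 fires; X=9 A=2 R=8 C=3
Draw 7: a1=0.772, a2=1.065, a3=0.528, a4=4.320, a5=2.736, a0=9.421; τ=−ln(0.6792)/9.421=0.041 → t=0.361; u2·a0=0.8903·9.421=8.388; a1+…+a4=6.685 < 8.388 ≤ a1+…+a5=9.421 → R5 fires; X=9 A=1 R=9 C=2
Draw 8: a1=0.386, a2=0.710, a3=0.264, a4=2.880, a5=0.912, a0=5.152; τ=−ln(0.7241)/5.152=0.063 → t=0.423; u2·a0=0.7616·5.152=3.924; a1+…+a3=1.360 < 3.924 ≤ a1+…+a4=4.240 → R4 fires; X=8 A=3 R=9 C=1
Draw 9: a1=1.158, a2=0.355, a3=0.792, a4=1.280, a5=1.368, a0=4.953; τ=−ln(0.3842)/4.953=0.193 → t=0.616; u2·a0=0.7684·4.953=3.806; a1+…+a4=3.585 < 3.806 ≤ a1+…+a5=4.953 → R5 fires; X=8 A=2 R=10 C=0
Draw 10: a1=0.772, a2=0.000, a3=0.528, a4=0.000, a5=0.000, a0=1.300; τ=−ln(0.0428)/1.300=2.424 → t=3.040; u2·a0=0.2843·1.300=0.370 ≤ a1=0.772 → R1 fires; X=8 A=2 R=10 C=1
Draw 11: a1=0.772, a2=0.355, a3=0.528, a4=1.280, a5=0.912, a0=3.847; τ=−ln(0.7287)/3.847=0.082 → t=3.123; u2·a0=0.2575·3.847=0.991; a1=0.772 < 0.991 ≤ a1+a2=1.127 → R2 fires; X=10 A=3 R=10 C=0
Draw 12: a1=1.158, a2=0.000, a3=0.792, a4=0.000, a5=0.000, a0=1.950; τ=−ln(0.4484)/1.950=0.411 → t=3.534; u2·a0=0.6700·1.950=1.306; a1+a2=1.158 < 1.306 ≤ a1+…+a3=1.950 → R3 fires; X=10 A=2 R=10 C=1
Draw 13: a1=0.772, a2=0.355, a3=0.528, a4=1.600, a5=0.912, a0=4.167; τ=−ln(0.0149)/4.167=1.009 → t=4.543; u2·a0=0.5539·4.167=2.308; a1+…+a3=1.655 < 2.308 ≤ a1+…+a4=3.255 → R4 fires; X=9 A=4 R=10 C=0
Draw 14: a1=1.544, a2=0.000, a3=1.056, a4=0.000, a5=0.000, a0=2.600; τ=−ln(0.9869)/2.600=0.005 → t=4.549; u2·a0=0.9370·2.600=2.436; a1+a2=1.544 < 2.436 ≤ a1+…+a3=2.600 → R3 fires; X=9 A=3 R=10 C=1
Draw 15: a1=1.158, a2=0.355, a3=0.792, a4=1.440, a5=1.368, a0=5.113; τ=−ln(0.2569)/5.113=0.266 → t=4.814 > T=4.67: stop.
At T=4.67: X=9 A=3 R=10 C=1; the largest is R.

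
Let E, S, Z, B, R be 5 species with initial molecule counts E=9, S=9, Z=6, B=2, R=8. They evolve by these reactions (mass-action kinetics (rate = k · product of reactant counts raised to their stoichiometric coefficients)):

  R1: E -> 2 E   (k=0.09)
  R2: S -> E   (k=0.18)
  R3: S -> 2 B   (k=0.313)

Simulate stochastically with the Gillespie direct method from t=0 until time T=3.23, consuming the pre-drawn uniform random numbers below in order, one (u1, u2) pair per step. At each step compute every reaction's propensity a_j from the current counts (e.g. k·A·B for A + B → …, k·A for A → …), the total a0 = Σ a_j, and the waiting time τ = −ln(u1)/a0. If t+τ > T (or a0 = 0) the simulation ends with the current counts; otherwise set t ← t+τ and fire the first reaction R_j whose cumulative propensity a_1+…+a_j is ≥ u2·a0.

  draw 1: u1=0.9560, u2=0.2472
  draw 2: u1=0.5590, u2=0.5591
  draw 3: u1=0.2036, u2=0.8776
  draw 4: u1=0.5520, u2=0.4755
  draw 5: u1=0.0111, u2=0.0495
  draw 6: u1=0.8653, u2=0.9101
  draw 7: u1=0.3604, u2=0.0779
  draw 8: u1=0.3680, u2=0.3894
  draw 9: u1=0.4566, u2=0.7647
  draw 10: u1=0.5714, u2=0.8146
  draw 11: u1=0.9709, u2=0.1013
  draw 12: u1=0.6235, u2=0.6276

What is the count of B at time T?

t=0.000: E=9 S=9 Z=6 B=2 R=8
Draw 1: a1=0.810, a2=1.620, a3=2.817, a0=5.247; τ=−ln(0.9560)/5.247=0.009 → t=0.009; u2·a0=0.2472·5.247=1.297; a1=0.810 < 1.297 ≤ a1+a2=2.430 → R2 fires; E=10 S=8 Z=6 B=2 R=8
Draw 2: a1=0.900, a2=1.440, a3=2.504, a0=4.844; τ=−ln(0.5590)/4.844=0.120 → t=0.129; u2·a0=0.5591·4.844=2.708; a1+a2=2.340 < 2.708 ≤ a1+…+a3=4.844 → R3 fires; E=10 S=7 Z=6 B=4 R=8
Draw 3: a1=0.900, a2=1.260, a3=2.191, a0=4.351; τ=−ln(0.2036)/4.351=0.366 → t=0.494; u2·a0=0.8776·4.351=3.818; a1+a2=2.160 < 3.818 ≤ a1+…+a3=4.351 → R3 fires; E=10 S=6 Z=6 B=6 R=8
Draw 4: a1=0.900, a2=1.080, a3=1.878, a0=3.858; τ=−ln(0.5520)/3.858=0.154 → t=0.648; u2·a0=0.4755·3.858=1.834; a1=0.900 < 1.834 ≤ a1+a2=1.980 → R2 fires; E=11 S=5 Z=6 B=6 R=8
Draw 5: a1=0.990, a2=0.900, a3=1.565, a0=3.455; τ=−ln(0.0111)/3.455=1.303 → t=1.951; u2·a0=0.0495·3.455=0.171 ≤ a1=0.990 → R1 fires; E=12 S=5 Z=6 B=6 R=8
Draw 6: a1=1.080, a2=0.900, a3=1.565, a0=3.545; τ=−ln(0.8653)/3.545=0.041 → t=1.992; u2·a0=0.9101·3.545=3.226; a1+a2=1.980 < 3.226 ≤ a1+…+a3=3.545 → R3 fires; E=12 S=4 Z=6 B=8 R=8
Draw 7: a1=1.080, a2=0.720, a3=1.252, a0=3.052; τ=−ln(0.3604)/3.052=0.334 → t=2.326; u2·a0=0.0779·3.052=0.238 ≤ a1=1.080 → R1 fires; E=13 S=4 Z=6 B=8 R=8
Draw 8: a1=1.170, a2=0.720, a3=1.252, a0=3.142; τ=−ln(0.3680)/3.142=0.318 → t=2.645; u2·a0=0.3894·3.142=1.223; a1=1.170 < 1.223 ≤ a1+a2=1.890 → R2 fires; E=14 S=3 Z=6 B=8 R=8
Draw 9: a1=1.260, a2=0.540, a3=0.939, a0=2.739; τ=−ln(0.4566)/2.739=0.286 → t=2.931; u2·a0=0.7647·2.739=2.095; a1+a2=1.800 < 2.095 ≤ a1+…+a3=2.739 → R3 fires; E=14 S=2 Z=6 B=10 R=8
Draw 10: a1=1.260, a2=0.360, a3=0.626, a0=2.246; τ=−ln(0.5714)/2.246=0.249 → t=3.180; u2·a0=0.8146·2.246=1.830; a1+a2=1.620 < 1.830 ≤ a1+…+a3=2.246 → R3 fires; E=14 S=1 Z=6 B=12 R=8
Draw 11: a1=1.260, a2=0.180, a3=0.313, a0=1.753; τ=−ln(0.9709)/1.753=0.017 → t=3.197; u2·a0=0.1013·1.753=0.178 ≤ a1=1.260 → R1 fires; E=15 S=1 Z=6 B=12 R=8
Draw 12: a1=1.350, a2=0.180, a3=0.313, a0=1.843; τ=−ln(0.6235)/1.843=0.256 → t=3.453 > T=3.23: stop.
Read off B at T=3.23: 12

B at T = 12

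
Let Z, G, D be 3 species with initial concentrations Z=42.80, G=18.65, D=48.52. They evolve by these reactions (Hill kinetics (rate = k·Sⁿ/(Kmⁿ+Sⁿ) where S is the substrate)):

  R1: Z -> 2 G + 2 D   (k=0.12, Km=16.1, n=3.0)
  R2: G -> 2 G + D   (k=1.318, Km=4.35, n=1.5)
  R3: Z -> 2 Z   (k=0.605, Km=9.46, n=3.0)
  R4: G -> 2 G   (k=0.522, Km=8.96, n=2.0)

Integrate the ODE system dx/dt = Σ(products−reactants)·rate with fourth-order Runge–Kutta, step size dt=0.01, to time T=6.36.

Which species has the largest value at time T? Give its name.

RK4 with dt=0.01: 636 steps to T=6.36. Trajectory (selected grid times):
t=0.00: Z=42.80 G=18.65 D=48.52
t=0.71: Z=43.14 G=19.96 D=49.53
t=1.41: Z=43.48 G=21.27 D=50.53
t=2.12: Z=43.83 G=22.61 D=51.55
t=2.83: Z=44.17 G=23.96 D=52.58
t=3.53: Z=44.51 G=25.30 D=53.60
t=4.24: Z=44.85 G=26.67 D=54.64
t=4.95: Z=45.20 G=28.05 D=55.68
t=5.65: Z=45.54 G=29.42 D=56.71
t=6.36: Z=45.88 G=30.81 D=57.76
At T=6.36: Z=45.88 G=30.81 D=57.76; the largest is D.

Dominant species at T: D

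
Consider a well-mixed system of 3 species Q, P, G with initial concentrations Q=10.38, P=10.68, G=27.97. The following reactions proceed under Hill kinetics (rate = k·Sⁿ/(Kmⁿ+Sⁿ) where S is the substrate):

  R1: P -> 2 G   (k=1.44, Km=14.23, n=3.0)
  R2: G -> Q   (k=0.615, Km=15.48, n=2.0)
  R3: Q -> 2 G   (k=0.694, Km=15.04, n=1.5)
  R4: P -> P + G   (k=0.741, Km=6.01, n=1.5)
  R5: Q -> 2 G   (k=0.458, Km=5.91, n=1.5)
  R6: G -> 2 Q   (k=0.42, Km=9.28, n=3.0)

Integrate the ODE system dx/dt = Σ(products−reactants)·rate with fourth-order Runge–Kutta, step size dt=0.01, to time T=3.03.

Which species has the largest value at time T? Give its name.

RK4 with dt=0.01: 303 steps to T=3.03. Trajectory (selected grid times):
t=0.00: Q=10.38 P=10.68 G=27.97
t=0.34: Q=10.62 P=10.54 G=28.53
t=0.67: Q=10.85 P=10.40 G=29.06
t=1.01: Q=11.09 P=10.27 G=29.61
t=1.35: Q=11.33 P=10.13 G=30.16
t=1.68: Q=11.56 P=10.01 G=30.68
t=2.02: Q=11.79 P=9.88 G=31.21
t=2.36: Q=12.03 P=9.76 G=31.74
t=2.69: Q=12.25 P=9.65 G=32.26
t=3.03: Q=12.48 P=9.53 G=32.78
At T=3.03: Q=12.48 P=9.53 G=32.78; the largest is G.

Dominant species at T: G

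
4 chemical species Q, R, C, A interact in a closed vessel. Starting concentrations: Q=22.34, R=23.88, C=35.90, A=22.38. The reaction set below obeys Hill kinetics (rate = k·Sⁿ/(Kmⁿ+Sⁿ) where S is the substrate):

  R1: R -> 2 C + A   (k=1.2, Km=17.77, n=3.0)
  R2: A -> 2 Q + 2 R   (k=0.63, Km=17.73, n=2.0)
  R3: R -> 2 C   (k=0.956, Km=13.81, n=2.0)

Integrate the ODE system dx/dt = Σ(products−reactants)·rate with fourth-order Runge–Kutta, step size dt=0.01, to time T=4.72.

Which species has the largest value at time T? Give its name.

RK4 with dt=0.01: 472 steps to T=4.72. Trajectory (selected grid times):
t=0.00: Q=22.34 R=23.88 C=35.90 A=22.38
t=0.52: Q=22.74 R=23.47 C=37.52 A=22.62
t=1.05: Q=23.16 R=23.08 C=39.15 A=22.85
t=1.57: Q=23.57 R=22.70 C=40.73 A=23.07
t=2.10: Q=23.99 R=22.32 C=42.32 A=23.28
t=2.62: Q=24.41 R=21.97 C=43.85 A=23.49
t=3.15: Q=24.83 R=21.62 C=45.40 A=23.69
t=3.67: Q=25.26 R=21.29 C=46.90 A=23.87
t=4.20: Q=25.69 R=20.97 C=48.41 A=24.06
t=4.72: Q=26.11 R=20.67 C=49.87 A=24.23
At T=4.72: Q=26.11 R=20.67 C=49.87 A=24.23; the largest is C.

Dominant species at T: C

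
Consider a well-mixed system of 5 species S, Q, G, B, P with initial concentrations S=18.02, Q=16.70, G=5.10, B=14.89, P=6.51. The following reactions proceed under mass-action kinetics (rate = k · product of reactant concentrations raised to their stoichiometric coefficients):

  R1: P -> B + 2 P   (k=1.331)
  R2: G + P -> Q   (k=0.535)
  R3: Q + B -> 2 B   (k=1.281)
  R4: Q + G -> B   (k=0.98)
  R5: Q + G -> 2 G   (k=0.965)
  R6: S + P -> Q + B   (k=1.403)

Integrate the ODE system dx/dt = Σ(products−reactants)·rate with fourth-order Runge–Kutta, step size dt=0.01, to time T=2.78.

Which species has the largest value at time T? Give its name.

RK4 with dt=0.01: 278 steps to T=2.78. Trajectory (selected grid times):
t=0.00: S=18.02 Q=16.70 G=5.10 B=14.89 P=6.51
t=0.31: S=11.88 Q=0.01 G=4.32 B=42.50 P=0.02
t=0.62: S=11.86 Q=0.00 G=4.31 B=42.54 P=0.00
t=0.93: S=11.86 Q=0.00 G=4.31 B=42.54 P=0.00
t=1.24: S=11.86 Q=0.00 G=4.31 B=42.54 P=0.00
t=1.54: S=11.86 Q=0.00 G=4.31 B=42.54 P=0.00
t=1.85: S=11.86 Q=0.00 G=4.31 B=42.54 P=0.00
t=2.16: S=11.86 Q=0.00 G=4.31 B=42.54 P=0.00
t=2.47: S=11.86 Q=0.00 G=4.31 B=42.54 P=0.00
t=2.78: S=11.86 Q=0.00 G=4.31 B=42.54 P=0.00
At T=2.78: S=11.86 Q=0.00 G=4.31 B=42.54 P=0.00; the largest is B.

Dominant species at T: B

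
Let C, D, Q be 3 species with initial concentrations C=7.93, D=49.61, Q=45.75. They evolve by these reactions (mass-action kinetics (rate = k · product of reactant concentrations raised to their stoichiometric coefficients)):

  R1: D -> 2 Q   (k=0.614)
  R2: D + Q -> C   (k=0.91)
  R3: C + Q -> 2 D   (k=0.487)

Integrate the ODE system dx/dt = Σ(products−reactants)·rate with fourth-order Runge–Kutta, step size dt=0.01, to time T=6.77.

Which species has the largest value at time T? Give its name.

RK4 with dt=0.01: 677 steps to T=6.77. Trajectory (selected grid times):
t=0.00: C=7.93 D=49.61 Q=45.75
t=0.75: C=38.37 D=26.45 Q=0.76
t=1.50: C=40.23 D=23.69 Q=0.71
t=2.26: C=40.89 D=22.70 Q=0.69
t=3.01: C=41.14 D=22.33 Q=0.68
t=3.76: C=41.23 D=22.19 Q=0.68
t=4.51: C=41.27 D=22.14 Q=0.68
t=5.27: C=41.29 D=22.11 Q=0.68
t=6.02: C=41.29 D=22.11 Q=0.67
t=6.77: C=41.29 D=22.10 Q=0.67
At T=6.77: C=41.29 D=22.10 Q=0.67; the largest is C.

Dominant species at T: C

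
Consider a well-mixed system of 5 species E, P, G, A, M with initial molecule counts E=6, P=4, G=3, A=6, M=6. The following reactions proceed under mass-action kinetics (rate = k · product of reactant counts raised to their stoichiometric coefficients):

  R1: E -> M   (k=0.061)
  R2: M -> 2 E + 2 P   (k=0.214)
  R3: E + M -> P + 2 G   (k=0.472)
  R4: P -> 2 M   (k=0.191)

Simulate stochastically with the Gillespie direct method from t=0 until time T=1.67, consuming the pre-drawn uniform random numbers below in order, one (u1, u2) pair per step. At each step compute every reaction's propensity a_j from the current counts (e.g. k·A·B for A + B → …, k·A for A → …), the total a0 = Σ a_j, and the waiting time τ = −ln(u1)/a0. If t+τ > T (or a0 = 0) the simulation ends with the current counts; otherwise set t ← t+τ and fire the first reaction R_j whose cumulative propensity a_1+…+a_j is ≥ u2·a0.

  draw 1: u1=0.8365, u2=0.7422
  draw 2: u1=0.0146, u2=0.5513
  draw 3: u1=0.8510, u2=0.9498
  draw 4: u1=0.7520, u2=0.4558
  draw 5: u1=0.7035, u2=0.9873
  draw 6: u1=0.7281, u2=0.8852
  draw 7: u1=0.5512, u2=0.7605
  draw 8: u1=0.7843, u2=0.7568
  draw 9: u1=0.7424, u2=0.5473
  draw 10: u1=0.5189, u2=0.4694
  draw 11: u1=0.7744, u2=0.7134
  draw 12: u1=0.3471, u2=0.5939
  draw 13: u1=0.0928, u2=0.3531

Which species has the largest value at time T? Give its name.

t=0.000: E=6 P=4 G=3 A=6 M=6
Draw 1: a1=0.366, a2=1.284, a3=16.992, a4=0.764, a0=19.406; τ=−ln(0.8365)/19.406=0.009 → t=0.009; u2·a0=0.7422·19.406=14.403; a1+a2=1.650 < 14.403 ≤ a1+…+a3=18.642 → R3 fires; E=5 P=5 G=5 A=6 M=5
Draw 2: a1=0.305, a2=1.070, a3=11.800, a4=0.955, a0=14.130; τ=−ln(0.0146)/14.130=0.299 → t=0.308; u2·a0=0.5513·14.130=7.790; a1+a2=1.375 < 7.790 ≤ a1+…+a3=13.175 → R3 fires; E=4 P=6 G=7 A=6 M=4
Draw 3: a1=0.244, a2=0.856, a3=7.552, a4=1.146, a0=9.798; τ=−ln(0.8510)/9.798=0.016 → t=0.325; u2·a0=0.9498·9.798=9.306; a1+…+a3=8.652 < 9.306 ≤ a1+…+a4=9.798 → R4 fires; E=4 P=5 G=7 A=6 M=6
Draw 4: a1=0.244, a2=1.284, a3=11.328, a4=0.955, a0=13.811; τ=−ln(0.7520)/13.811=0.021 → t=0.345; u2·a0=0.4558·13.811=6.295; a1+a2=1.528 < 6.295 ≤ a1+…+a3=12.856 → R3 fires; E=3 P=6 G=9 A=6 M=5
Draw 5: a1=0.183, a2=1.070, a3=7.080, a4=1.146, a0=9.479; τ=−ln(0.7035)/9.479=0.037 → t=0.383; u2·a0=0.9873·9.479=9.359; a1+…+a3=8.333 < 9.359 ≤ a1+…+a4=9.479 → R4 fires; E=3 P=5 G=9 A=6 M=7
Draw 6: a1=0.183, a2=1.498, a3=9.912, a4=0.955, a0=12.548; τ=−ln(0.7281)/12.548=0.025 → t=0.408; u2·a0=0.8852·12.548=11.107; a1+a2=1.681 < 11.107 ≤ a1+…+a3=11.593 → R3 fires; E=2 P=6 G=11 A=6 M=6
Draw 7: a1=0.122, a2=1.284, a3=5.664, a4=1.146, a0=8.216; τ=−ln(0.5512)/8.216=0.072 → t=0.480; u2·a0=0.7605·8.216=6.248; a1+a2=1.406 < 6.248 ≤ a1+…+a3=7.070 → R3 fires; E=1 P=7 G=13 A=6 M=5
Draw 8: a1=0.061, a2=1.070, a3=2.360, a4=1.337, a0=4.828; τ=−ln(0.7843)/4.828=0.050 → t=0.531; u2·a0=0.7568·4.828=3.654; a1+…+a3=3.491 < 3.654 ≤ a1+…+a4=4.828 → R4 fires; E=1 P=6 G=13 A=6 M=7
Draw 9: a1=0.061, a2=1.498, a3=3.304, a4=1.146, a0=6.009; τ=−ln(0.7424)/6.009=0.050 → t=0.580; u2·a0=0.5473·6.009=3.289; a1+a2=1.559 < 3.289 ≤ a1+…+a3=4.863 → R3 fires; E=0 P=7 G=15 A=6 M=6
Draw 10: a1=0.000, a2=1.284, a3=0.000, a4=1.337, a0=2.621; τ=−ln(0.5189)/2.621=0.250 → t=0.831; u2·a0=0.4694·2.621=1.230; a1=0.000 < 1.230 ≤ a1+a2=1.284 → R2 fires; E=2 P=9 G=15 A=6 M=5
Draw 11: a1=0.122, a2=1.070, a3=4.720, a4=1.719, a0=7.631; τ=−ln(0.7744)/7.631=0.034 → t=0.864; u2·a0=0.7134·7.631=5.444; a1+a2=1.192 < 5.444 ≤ a1+…+a3=5.912 → R3 fires; E=1 P=10 G=17 A=6 M=4
Draw 12: a1=0.061, a2=0.856, a3=1.888, a4=1.910, a0=4.715; τ=−ln(0.3471)/4.715=0.224 → t=1.088; u2·a0=0.5939·4.715=2.800; a1+a2=0.917 < 2.800 ≤ a1+…+a3=2.805 → R3 fires; E=0 P=11 G=19 A=6 M=3
Draw 13: a1=0.000, a2=0.642, a3=0.000, a4=2.101, a0=2.743; τ=−ln(0.0928)/2.743=0.867 → t=1.955 > T=1.67: stop.
At T=1.67: E=0 P=11 G=19 A=6 M=3; the largest is G.

Dominant species at T: G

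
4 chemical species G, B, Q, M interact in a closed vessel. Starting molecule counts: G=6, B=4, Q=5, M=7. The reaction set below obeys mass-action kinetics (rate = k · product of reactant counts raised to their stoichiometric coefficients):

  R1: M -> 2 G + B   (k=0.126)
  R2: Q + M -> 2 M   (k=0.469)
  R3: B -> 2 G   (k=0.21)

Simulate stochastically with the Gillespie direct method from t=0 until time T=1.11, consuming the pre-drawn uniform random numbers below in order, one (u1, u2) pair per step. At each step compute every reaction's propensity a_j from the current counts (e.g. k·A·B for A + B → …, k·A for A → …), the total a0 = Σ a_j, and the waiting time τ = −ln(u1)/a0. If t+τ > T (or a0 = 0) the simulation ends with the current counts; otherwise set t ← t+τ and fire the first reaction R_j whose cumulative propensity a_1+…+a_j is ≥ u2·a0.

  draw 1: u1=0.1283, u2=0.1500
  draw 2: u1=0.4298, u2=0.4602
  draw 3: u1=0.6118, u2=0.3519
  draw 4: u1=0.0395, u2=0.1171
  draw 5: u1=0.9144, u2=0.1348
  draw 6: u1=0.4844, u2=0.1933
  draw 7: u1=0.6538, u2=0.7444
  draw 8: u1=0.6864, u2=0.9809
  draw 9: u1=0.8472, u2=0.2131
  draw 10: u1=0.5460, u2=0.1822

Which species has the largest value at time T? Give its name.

Dominant species at T: G

t=0.000: G=6 B=4 Q=5 M=7
Draw 1: a1=0.882, a2=16.415, a3=0.840, a0=18.137; τ=−ln(0.1283)/18.137=0.113 → t=0.113; u2·a0=0.1500·18.137=2.721; a1=0.882 < 2.721 ≤ a1+a2=17.297 → R2 fires; G=6 B=4 Q=4 M=8
Draw 2: a1=1.008, a2=15.008, a3=0.840, a0=16.856; τ=−ln(0.4298)/16.856=0.050 → t=0.163; u2·a0=0.4602·16.856=7.757; a1=1.008 < 7.757 ≤ a1+a2=16.016 → R2 fires; G=6 B=4 Q=3 M=9
Draw 3: a1=1.134, a2=12.663, a3=0.840, a0=14.637; τ=−ln(0.6118)/14.637=0.034 → t=0.197; u2·a0=0.3519·14.637=5.151; a1=1.134 < 5.151 ≤ a1+a2=13.797 → R2 fires; G=6 B=4 Q=2 M=10
Draw 4: a1=1.260, a2=9.380, a3=0.840, a0=11.480; τ=−ln(0.0395)/11.480=0.281 → t=0.478; u2·a0=0.1171·11.480=1.344; a1=1.260 < 1.344 ≤ a1+a2=10.640 → R2 fires; G=6 B=4 Q=1 M=11
Draw 5: a1=1.386, a2=5.159, a3=0.840, a0=7.385; τ=−ln(0.9144)/7.385=0.012 → t=0.490; u2·a0=0.1348·7.385=0.995 ≤ a1=1.386 → R1 fires; G=8 B=5 Q=1 M=10
Draw 6: a1=1.260, a2=4.690, a3=1.050, a0=7.000; τ=−ln(0.4844)/7.000=0.104 → t=0.594; u2·a0=0.1933·7.000=1.353; a1=1.260 < 1.353 ≤ a1+a2=5.950 → R2 fires; G=8 B=5 Q=0 M=11
Draw 7: a1=1.386, a2=0.000, a3=1.050, a0=2.436; τ=−ln(0.6538)/2.436=0.174 → t=0.768; u2·a0=0.7444·2.436=1.813; a1+a2=1.386 < 1.813 ≤ a1+…+a3=2.436 → R3 fires; G=10 B=4 Q=0 M=11
Draw 8: a1=1.386, a2=0.000, a3=0.840, a0=2.226; τ=−ln(0.6864)/2.226=0.169 → t=0.938; u2·a0=0.9809·2.226=2.183; a1+a2=1.386 < 2.183 ≤ a1+…+a3=2.226 → R3 fires; G=12 B=3 Q=0 M=11
Draw 9: a1=1.386, a2=0.000, a3=0.630, a0=2.016; τ=−ln(0.8472)/2.016=0.082 → t=1.020; u2·a0=0.2131·2.016=0.430 ≤ a1=1.386 → R1 fires; G=14 B=4 Q=0 M=10
Draw 10: a1=1.260, a2=0.000, a3=0.840, a0=2.100; τ=−ln(0.5460)/2.100=0.288 → t=1.308 > T=1.11: stop.
At T=1.11: G=14 B=4 Q=0 M=10; the largest is G.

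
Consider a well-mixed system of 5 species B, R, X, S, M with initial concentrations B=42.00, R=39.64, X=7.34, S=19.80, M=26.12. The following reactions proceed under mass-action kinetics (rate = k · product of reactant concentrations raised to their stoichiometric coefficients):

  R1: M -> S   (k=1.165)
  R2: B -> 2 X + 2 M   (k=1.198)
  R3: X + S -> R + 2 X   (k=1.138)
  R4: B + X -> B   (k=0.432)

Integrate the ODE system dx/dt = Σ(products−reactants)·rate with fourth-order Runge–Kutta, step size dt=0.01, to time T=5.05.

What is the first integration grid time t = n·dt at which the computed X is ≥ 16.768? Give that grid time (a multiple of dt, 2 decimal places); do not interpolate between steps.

RK4 with dt=0.01: 505 steps to T=5.05. Trajectory (selected grid times):
t=0.00: B=42.00 R=39.64 X=7.34 S=19.80 M=26.12
t=0.56: B=21.47 R=79.56 X=10.31 S=4.37 M=42.68
t=1.12: B=10.98 R=107.63 X=13.95 S=2.88 M=37.10
t=1.62: B=6.03 R=127.69 X=16.74 S=1.81 M=28.00
t=1.63: B=5.96 R=128.03 X=16.79 S=1.79 M=27.82
t=1.68: B=5.61 R=129.71 X=17.05 S=1.70 M=26.92
t=2.24: B=2.87 R=144.94 X=19.70 S=0.97 M=17.91
t=2.81: B=1.45 R=154.90 X=21.89 S=0.55 M=11.22
t=3.37: B=0.74 R=160.92 X=23.54 S=0.31 M=6.84
t=3.93: B=0.38 R=164.55 X=24.74 S=0.18 M=4.08
t=4.49: B=0.19 R=166.69 X=25.57 S=0.10 M=2.39
t=5.05: B=0.10 R=167.93 X=26.12 S=0.06 M=1.38
X(1.62)=16.735 < 16.768 but X(1.63)=16.788 ≥ 16.768, so the first grid time is t=1.63.

Threshold first reached at t = 1.63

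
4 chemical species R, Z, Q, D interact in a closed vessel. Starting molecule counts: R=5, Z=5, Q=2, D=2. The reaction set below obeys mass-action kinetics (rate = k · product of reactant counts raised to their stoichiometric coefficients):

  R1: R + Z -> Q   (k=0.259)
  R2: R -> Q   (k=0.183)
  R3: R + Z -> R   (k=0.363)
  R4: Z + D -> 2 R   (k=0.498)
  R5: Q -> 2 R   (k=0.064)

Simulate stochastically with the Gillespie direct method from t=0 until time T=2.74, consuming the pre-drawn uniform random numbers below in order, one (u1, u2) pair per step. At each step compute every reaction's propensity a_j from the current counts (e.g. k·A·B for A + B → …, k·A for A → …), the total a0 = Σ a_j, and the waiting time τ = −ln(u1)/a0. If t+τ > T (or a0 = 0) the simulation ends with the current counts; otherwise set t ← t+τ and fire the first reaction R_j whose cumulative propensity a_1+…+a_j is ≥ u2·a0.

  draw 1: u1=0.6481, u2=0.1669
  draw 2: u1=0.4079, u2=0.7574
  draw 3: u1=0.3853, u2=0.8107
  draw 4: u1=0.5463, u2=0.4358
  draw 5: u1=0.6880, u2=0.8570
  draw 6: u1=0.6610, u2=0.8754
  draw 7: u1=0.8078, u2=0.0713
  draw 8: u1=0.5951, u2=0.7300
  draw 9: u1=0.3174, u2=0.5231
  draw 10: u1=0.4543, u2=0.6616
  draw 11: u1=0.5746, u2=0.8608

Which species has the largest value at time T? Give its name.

Dominant species at T: Q

t=0.000: R=5 Z=5 Q=2 D=2
Draw 1: a1=6.475, a2=0.915, a3=9.075, a4=4.980, a5=0.128, a0=21.573; τ=−ln(0.6481)/21.573=0.020 → t=0.020; u2·a0=0.1669·21.573=3.601 ≤ a1=6.475 → R1 fires; R=4 Z=4 Q=3 D=2
Draw 2: a1=4.144, a2=0.732, a3=5.808, a4=3.984, a5=0.192, a0=14.860; τ=−ln(0.4079)/14.860=0.060 → t=0.080; u2·a0=0.7574·14.860=11.255; a1+…+a3=10.684 < 11.255 ≤ a1+…+a4=14.668 → R4 fires; R=6 Z=3 Q=3 D=1
Draw 3: a1=4.662, a2=1.098, a3=6.534, a4=1.494, a5=0.192, a0=13.980; τ=−ln(0.3853)/13.980=0.068 → t=0.149; u2·a0=0.8107·13.980=11.334; a1+a2=5.760 < 11.334 ≤ a1+…+a3=12.294 → R3 fires; R=6 Z=2 Q=3 D=1
Draw 4: a1=3.108, a2=1.098, a3=4.356, a4=0.996, a5=0.192, a0=9.750; τ=−ln(0.5463)/9.750=0.062 → t=0.211; u2·a0=0.4358·9.750=4.249; a1+a2=4.206 < 4.249 ≤ a1+…+a3=8.562 → R3 fires; R=6 Z=1 Q=3 D=1
Draw 5: a1=1.554, a2=1.098, a3=2.178, a4=0.498, a5=0.192, a0=5.520; τ=−ln(0.6880)/5.520=0.068 → t=0.278; u2·a0=0.8570·5.520=4.731; a1+a2=2.652 < 4.731 ≤ a1+…+a3=4.830 → R3 fires; R=6 Z=0 Q=3 D=1
Draw 6: a1=0.000, a2=1.098, a3=0.000, a4=0.000, a5=0.192, a0=1.290; τ=−ln(0.6610)/1.290=0.321 → t=0.599; u2·a0=0.8754·1.290=1.129; a1+…+a4=1.098 < 1.129 ≤ a1+…+a5=1.290 → R5 fires; R=8 Z=0 Q=2 D=1
Draw 7: a1=0.000, a2=1.464, a3=0.000, a4=0.000, a5=0.128, a0=1.592; τ=−ln(0.8078)/1.592=0.134 → t=0.733; u2·a0=0.0713·1.592=0.114; a1=0.000 < 0.114 ≤ a1+a2=1.464 → R2 fires; R=7 Z=0 Q=3 D=1
Draw 8: a1=0.000, a2=1.281, a3=0.000, a4=0.000, a5=0.192, a0=1.473; τ=−ln(0.5951)/1.473=0.352 → t=1.086; u2·a0=0.7300·1.473=1.075; a1=0.000 < 1.075 ≤ a1+a2=1.281 → R2 fires; R=6 Z=0 Q=4 D=1
Draw 9: a1=0.000, a2=1.098, a3=0.000, a4=0.000, a5=0.256, a0=1.354; τ=−ln(0.3174)/1.354=0.848 → t=1.933; u2·a0=0.5231·1.354=0.708; a1=0.000 < 0.708 ≤ a1+a2=1.098 → R2 fires; R=5 Z=0 Q=5 D=1
Draw 10: a1=0.000, a2=0.915, a3=0.000, a4=0.000, a5=0.320, a0=1.235; τ=−ln(0.4543)/1.235=0.639 → t=2.572; u2·a0=0.6616·1.235=0.817; a1=0.000 < 0.817 ≤ a1+a2=0.915 → R2 fires; R=4 Z=0 Q=6 D=1
Draw 11: a1=0.000, a2=0.732, a3=0.000, a4=0.000, a5=0.384, a0=1.116; τ=−ln(0.5746)/1.116=0.496 → t=3.069 > T=2.74: stop.
At T=2.74: R=4 Z=0 Q=6 D=1; the largest is Q.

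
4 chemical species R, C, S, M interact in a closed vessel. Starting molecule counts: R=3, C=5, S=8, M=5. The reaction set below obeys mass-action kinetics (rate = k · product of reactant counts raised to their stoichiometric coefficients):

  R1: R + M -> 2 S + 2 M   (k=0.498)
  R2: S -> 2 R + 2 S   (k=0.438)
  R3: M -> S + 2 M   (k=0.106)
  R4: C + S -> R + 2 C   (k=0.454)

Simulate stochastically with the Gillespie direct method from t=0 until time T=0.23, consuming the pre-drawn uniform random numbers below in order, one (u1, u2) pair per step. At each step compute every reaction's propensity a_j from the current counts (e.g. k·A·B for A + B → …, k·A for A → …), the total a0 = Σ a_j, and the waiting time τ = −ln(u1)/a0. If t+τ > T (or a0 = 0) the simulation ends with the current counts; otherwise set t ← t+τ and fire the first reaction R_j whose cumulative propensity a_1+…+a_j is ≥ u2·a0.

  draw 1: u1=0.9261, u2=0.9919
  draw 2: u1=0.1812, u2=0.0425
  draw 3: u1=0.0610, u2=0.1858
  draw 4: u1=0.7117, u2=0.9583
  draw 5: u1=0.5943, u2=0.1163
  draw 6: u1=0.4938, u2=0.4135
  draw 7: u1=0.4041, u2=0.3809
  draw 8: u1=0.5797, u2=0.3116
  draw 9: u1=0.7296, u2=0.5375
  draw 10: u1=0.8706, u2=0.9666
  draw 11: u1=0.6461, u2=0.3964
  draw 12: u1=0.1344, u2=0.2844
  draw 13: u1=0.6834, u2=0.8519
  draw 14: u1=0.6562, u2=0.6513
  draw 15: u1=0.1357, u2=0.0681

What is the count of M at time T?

M at T = 9

t=0.000: R=3 C=5 S=8 M=5
Draw 1: a1=7.470, a2=3.504, a3=0.530, a4=18.160, a0=29.664; τ=−ln(0.9261)/29.664=0.003 → t=0.003; u2·a0=0.9919·29.664=29.424; a1+…+a3=11.504 < 29.424 ≤ a1+…+a4=29.664 → R4 fires; R=4 C=6 S=7 M=5
Draw 2: a1=9.960, a2=3.066, a3=0.530, a4=19.068, a0=32.624; τ=−ln(0.1812)/32.624=0.052 → t=0.055; u2·a0=0.0425·32.624=1.387 ≤ a1=9.960 → R1 fires; R=3 C=6 S=9 M=6
Draw 3: a1=8.964, a2=3.942, a3=0.636, a4=24.516, a0=38.058; τ=−ln(0.0610)/38.058=0.073 → t=0.128; u2·a0=0.1858·38.058=7.071 ≤ a1=8.964 → R1 fires; R=2 C=6 S=11 M=7
Draw 4: a1=6.972, a2=4.818, a3=0.742, a4=29.964, a0=42.496; τ=−ln(0.7117)/42.496=0.008 → t=0.136; u2·a0=0.9583·42.496=40.724; a1+…+a3=12.532 < 40.724 ≤ a1+…+a4=42.496 → R4 fires; R=3 C=7 S=10 M=7
Draw 5: a1=10.458, a2=4.380, a3=0.742, a4=31.780, a0=47.360; τ=−ln(0.5943)/47.360=0.011 → t=0.147; u2·a0=0.1163·47.360=5.508 ≤ a1=10.458 → R1 fires; R=2 C=7 S=12 M=8
Draw 6: a1=7.968, a2=5.256, a3=0.848, a4=38.136, a0=52.208; τ=−ln(0.4938)/52.208=0.014 → t=0.161; u2·a0=0.4135·52.208=21.588; a1+…+a3=14.072 < 21.588 ≤ a1+…+a4=52.208 → R4 fires; R=3 C=8 S=11 M=8
Draw 7: a1=11.952, a2=4.818, a3=0.848, a4=39.952, a0=57.570; τ=−ln(0.4041)/57.570=0.016 → t=0.177; u2·a0=0.3809·57.570=21.928; a1+…+a3=17.618 < 21.928 ≤ a1+…+a4=57.570 → R4 fires; R=4 C=9 S=10 M=8
Draw 8: a1=15.936, a2=4.380, a3=0.848, a4=40.860, a0=62.024; τ=−ln(0.5797)/62.024=0.009 → t=0.185; u2·a0=0.3116·62.024=19.327; a1=15.936 < 19.327 ≤ a1+a2=20.316 → R2 fires; R=6 C=9 S=11 M=8
Draw 9: a1=23.904, a2=4.818, a3=0.848, a4=44.946, a0=74.516; τ=−ln(0.7296)/74.516=0.004 → t=0.190; u2·a0=0.5375·74.516=40.052; a1+…+a3=29.570 < 40.052 ≤ a1+…+a4=74.516 → R4 fires; R=7 C=10 S=10 M=8
Draw 10: a1=27.888, a2=4.380, a3=0.848, a4=45.400, a0=78.516; τ=−ln(0.8706)/78.516=0.002 → t=0.191; u2·a0=0.9666·78.516=75.894; a1+…+a3=33.116 < 75.894 ≤ a1+…+a4=78.516 → R4 fires; R=8 C=11 S=9 M=8
Draw 11: a1=31.872, a2=3.942, a3=0.848, a4=44.946, a0=81.608; τ=−ln(0.6461)/81.608=0.005 → t=0.197; u2·a0=0.3964·81.608=32.349; a1=31.872 < 32.349 ≤ a1+a2=35.814 → R2 fires; R=10 C=11 S=10 M=8
Draw 12: a1=39.840, a2=4.380, a3=0.848, a4=49.940, a0=95.008; τ=−ln(0.1344)/95.008=0.021 → t=0.218; u2·a0=0.2844·95.008=27.020 ≤ a1=39.840 → R1 fires; R=9 C=11 S=12 M=9
Draw 13: a1=40.338, a2=5.256, a3=0.954, a4=59.928, a0=106.476; τ=−ln(0.6834)/106.476=0.004 → t=0.222; u2·a0=0.8519·106.476=90.707; a1+…+a3=46.548 < 90.707 ≤ a1+…+a4=106.476 → R4 fires; R=10 C=12 S=11 M=9
Draw 14: a1=44.820, a2=4.818, a3=0.954, a4=59.928, a0=110.520; τ=−ln(0.6562)/110.520=0.004 → t=0.225; u2·a0=0.6513·110.520=71.982; a1+…+a3=50.592 < 71.982 ≤ a1+…+a4=110.520 → R4 fires; R=11 C=13 S=10 M=9
Draw 15: a1=49.302, a2=4.380, a3=0.954, a4=59.020, a0=113.656; τ=−ln(0.1357)/113.656=0.018 → t=0.243 > T=0.23: stop.
Read off M at T=0.23: 9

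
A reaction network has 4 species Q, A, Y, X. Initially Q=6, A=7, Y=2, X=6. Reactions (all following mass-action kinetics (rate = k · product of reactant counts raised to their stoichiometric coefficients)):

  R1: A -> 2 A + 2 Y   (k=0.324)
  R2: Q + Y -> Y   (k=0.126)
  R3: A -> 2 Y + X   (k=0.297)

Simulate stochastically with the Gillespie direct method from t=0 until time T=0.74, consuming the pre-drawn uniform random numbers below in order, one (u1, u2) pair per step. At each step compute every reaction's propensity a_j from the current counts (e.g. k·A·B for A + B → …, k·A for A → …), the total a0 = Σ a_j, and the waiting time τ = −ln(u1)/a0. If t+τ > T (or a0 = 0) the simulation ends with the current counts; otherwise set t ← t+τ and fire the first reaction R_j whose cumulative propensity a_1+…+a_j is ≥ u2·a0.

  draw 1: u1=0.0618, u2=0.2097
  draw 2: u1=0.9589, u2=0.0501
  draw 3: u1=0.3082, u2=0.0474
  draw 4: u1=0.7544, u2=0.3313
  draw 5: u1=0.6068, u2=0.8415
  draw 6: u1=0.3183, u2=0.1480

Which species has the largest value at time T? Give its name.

t=0.000: Q=6 A=7 Y=2 X=6
Draw 1: a1=2.268, a2=1.512, a3=2.079, a0=5.859; τ=−ln(0.0618)/5.859=0.475 → t=0.475; u2·a0=0.2097·5.859=1.229 ≤ a1=2.268 → R1 fires; Q=6 A=8 Y=4 X=6
Draw 2: a1=2.592, a2=3.024, a3=2.376, a0=7.992; τ=−ln(0.9589)/7.992=0.005 → t=0.480; u2·a0=0.0501·7.992=0.400 ≤ a1=2.592 → R1 fires; Q=6 A=9 Y=6 X=6
Draw 3: a1=2.916, a2=4.536, a3=2.673, a0=10.125; τ=−ln(0.3082)/10.125=0.116 → t=0.597; u2·a0=0.0474·10.125=0.480 ≤ a1=2.916 → R1 fires; Q=6 A=10 Y=8 X=6
Draw 4: a1=3.240, a2=6.048, a3=2.970, a0=12.258; τ=−ln(0.7544)/12.258=0.023 → t=0.620; u2·a0=0.3313·12.258=4.061; a1=3.240 < 4.061 ≤ a1+a2=9.288 → R2 fires; Q=5 A=10 Y=8 X=6
Draw 5: a1=3.240, a2=5.040, a3=2.970, a0=11.250; τ=−ln(0.6068)/11.250=0.044 → t=0.664; u2·a0=0.8415·11.250=9.467; a1+a2=8.280 < 9.467 ≤ a1+…+a3=11.250 → R3 fires; Q=5 A=9 Y=10 X=7
Draw 6: a1=2.916, a2=6.300, a3=2.673, a0=11.889; τ=−ln(0.3183)/11.889=0.096 → t=0.760 > T=0.74: stop.
At T=0.74: Q=5 A=9 Y=10 X=7; the largest is Y.

Dominant species at T: Y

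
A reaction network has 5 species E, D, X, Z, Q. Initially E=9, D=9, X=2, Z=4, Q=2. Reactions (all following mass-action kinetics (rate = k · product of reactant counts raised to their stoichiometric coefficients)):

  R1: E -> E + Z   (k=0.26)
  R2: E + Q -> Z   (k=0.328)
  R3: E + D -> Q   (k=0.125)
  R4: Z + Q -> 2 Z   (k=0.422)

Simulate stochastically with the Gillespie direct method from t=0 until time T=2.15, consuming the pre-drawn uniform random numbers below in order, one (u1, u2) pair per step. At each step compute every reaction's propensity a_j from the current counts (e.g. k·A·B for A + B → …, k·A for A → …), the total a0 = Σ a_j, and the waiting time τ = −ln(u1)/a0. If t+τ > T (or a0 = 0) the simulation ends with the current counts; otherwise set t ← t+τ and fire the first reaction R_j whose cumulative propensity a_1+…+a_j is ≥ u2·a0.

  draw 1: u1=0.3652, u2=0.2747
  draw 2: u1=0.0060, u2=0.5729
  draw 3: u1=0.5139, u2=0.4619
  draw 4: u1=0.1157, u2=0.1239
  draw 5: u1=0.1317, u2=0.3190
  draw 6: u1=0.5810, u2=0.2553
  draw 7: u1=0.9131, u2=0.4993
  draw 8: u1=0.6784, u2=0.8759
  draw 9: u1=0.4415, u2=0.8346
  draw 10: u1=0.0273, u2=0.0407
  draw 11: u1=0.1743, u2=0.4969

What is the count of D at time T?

D at T = 5

t=0.000: E=9 D=9 X=2 Z=4 Q=2
Draw 1: a1=2.340, a2=5.904, a3=10.125, a4=3.376, a0=21.745; τ=−ln(0.3652)/21.745=0.046 → t=0.046; u2·a0=0.2747·21.745=5.973; a1=2.340 < 5.973 ≤ a1+a2=8.244 → R2 fires; E=8 D=9 X=2 Z=5 Q=1
Draw 2: a1=2.080, a2=2.624, a3=9.000, a4=2.110, a0=15.814; τ=−ln(0.0060)/15.814=0.324 → t=0.370; u2·a0=0.5729·15.814=9.060; a1+a2=4.704 < 9.060 ≤ a1+…+a3=13.704 → R3 fires; E=7 D=8 X=2 Z=5 Q=2
Draw 3: a1=1.820, a2=4.592, a3=7.000, a4=4.220, a0=17.632; τ=−ln(0.5139)/17.632=0.038 → t=0.408; u2·a0=0.4619·17.632=8.144; a1+a2=6.412 < 8.144 ≤ a1+…+a3=13.412 → R3 fires; E=6 D=7 X=2 Z=5 Q=3
Draw 4: a1=1.560, a2=5.904, a3=5.250, a4=6.330, a0=19.044; τ=−ln(0.1157)/19.044=0.113 → t=0.521; u2·a0=0.1239·19.044=2.360; a1=1.560 < 2.360 ≤ a1+a2=7.464 → R2 fires; E=5 D=7 X=2 Z=6 Q=2
Draw 5: a1=1.300, a2=3.280, a3=4.375, a4=5.064, a0=14.019; τ=−ln(0.1317)/14.019=0.145 → t=0.665; u2·a0=0.3190·14.019=4.472; a1=1.300 < 4.472 ≤ a1+a2=4.580 → R2 fires; E=4 D=7 X=2 Z=7 Q=1
Draw 6: a1=1.040, a2=1.312, a3=3.500, a4=2.954, a0=8.806; τ=−ln(0.5810)/8.806=0.062 → t=0.727; u2·a0=0.2553·8.806=2.248; a1=1.040 < 2.248 ≤ a1+a2=2.352 → R2 fires; E=3 D=7 X=2 Z=8 Q=0
Draw 7: a1=0.780, a2=0.000, a3=2.625, a4=0.000, a0=3.405; τ=−ln(0.9131)/3.405=0.027 → t=0.754; u2·a0=0.4993·3.405=1.700; a1+a2=0.780 < 1.700 ≤ a1+…+a3=3.405 → R3 fires; E=2 D=6 X=2 Z=8 Q=1
Draw 8: a1=0.520, a2=0.656, a3=1.500, a4=3.376, a0=6.052; τ=−ln(0.6784)/6.052=0.064 → t=0.818; u2·a0=0.8759·6.052=5.301; a1+…+a3=2.676 < 5.301 ≤ a1+…+a4=6.052 → R4 fires; E=2 D=6 X=2 Z=9 Q=0
Draw 9: a1=0.520, a2=0.000, a3=1.500, a4=0.000, a0=2.020; τ=−ln(0.4415)/2.020=0.405 → t=1.223; u2·a0=0.8346·2.020=1.686; a1+a2=0.520 < 1.686 ≤ a1+…+a3=2.020 → R3 fires; E=1 D=5 X=2 Z=9 Q=1
Draw 10: a1=0.260, a2=0.328, a3=0.625, a4=3.798, a0=5.011; τ=−ln(0.0273)/5.011=0.719 → t=1.941; u2·a0=0.0407·5.011=0.204 ≤ a1=0.260 → R1 fires; E=1 D=5 X=2 Z=10 Q=1
Draw 11: a1=0.260, a2=0.328, a3=0.625, a4=4.220, a0=5.433; τ=−ln(0.1743)/5.433=0.322 → t=2.263 > T=2.15: stop.
Read off D at T=2.15: 5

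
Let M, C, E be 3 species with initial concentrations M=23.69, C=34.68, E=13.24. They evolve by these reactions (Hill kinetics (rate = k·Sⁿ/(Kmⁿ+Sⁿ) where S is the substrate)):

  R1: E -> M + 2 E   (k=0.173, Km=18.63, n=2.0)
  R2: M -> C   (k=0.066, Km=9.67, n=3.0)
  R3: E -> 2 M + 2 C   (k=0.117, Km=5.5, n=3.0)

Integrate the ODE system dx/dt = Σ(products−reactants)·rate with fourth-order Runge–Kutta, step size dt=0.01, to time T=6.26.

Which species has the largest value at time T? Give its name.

Dominant species at T: C

RK4 with dt=0.01: 626 steps to T=6.26. Trajectory (selected grid times):
t=0.00: M=23.69 C=34.68 E=13.24
t=0.70: M=23.84 C=34.88 E=13.20
t=1.39: M=23.99 C=35.07 E=13.17
t=2.09: M=24.14 C=35.27 E=13.13
t=2.78: M=24.28 C=35.46 E=13.10
t=3.48: M=24.43 C=35.65 E=13.06
t=4.17: M=24.58 C=35.85 E=13.02
t=4.87: M=24.73 C=36.04 E=12.99
t=5.56: M=24.87 C=36.24 E=12.95
t=6.26: M=25.02 C=36.43 E=12.92
At T=6.26: M=25.02 C=36.43 E=12.92; the largest is C.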